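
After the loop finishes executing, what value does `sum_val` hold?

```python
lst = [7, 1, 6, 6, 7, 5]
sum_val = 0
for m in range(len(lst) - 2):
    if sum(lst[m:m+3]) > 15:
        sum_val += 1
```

Let's trace through this code step by step.

Initialize: lst = [7, 1, 6, 6, 7, 5]
Initialize: sum_val = 0
Entering loop: for m in range(len(lst) - 2):
After iteration 1: m = 0, sum_val = 0
After iteration 2: m = 1, sum_val = 0
After iteration 3: m = 2, sum_val = 1
After iteration 4: m = 3, sum_val = 2
Loop ends.

Final answer: 2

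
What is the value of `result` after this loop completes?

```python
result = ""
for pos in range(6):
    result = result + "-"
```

Let's trace through this code step by step.

Initialize: result = ''
Entering loop: for pos in range(6):
After iteration 1: pos = 0, result = '-'
After iteration 2: pos = 1, result = '--'
After iteration 3: pos = 2, result = '---'
After iteration 4: pos = 3, result = '----'
After iteration 5: pos = 4, result = '-----'
After iteration 6: pos = 5, result = '------'
Loop ends.

Final answer: '------'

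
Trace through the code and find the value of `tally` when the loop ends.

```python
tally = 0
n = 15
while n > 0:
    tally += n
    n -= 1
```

Let's trace through this code step by step.

Initialize: tally = 0
Initialize: n = 15
Entering loop: while n > 0:
After iteration 1: tally = 15, n = 14
After iteration 2: tally = 29, n = 13
After iteration 3: tally = 42, n = 12
After iteration 4: tally = 54, n = 11
After iteration 5: tally = 65, n = 10
After iteration 6: tally = 75, n = 9
After iteration 7: tally = 84, n = 8
After iteration 8: tally = 92, n = 7
After iteration 9: tally = 99, n = 6
After iteration 10: tally = 105, n = 5
After iteration 11: tally = 110, n = 4
After iteration 12: tally = 114, n = 3
After iteration 13: tally = 117, n = 2
After iteration 14: tally = 119, n = 1
After iteration 15: tally = 120, n = 0
Loop ends.

Final answer: 120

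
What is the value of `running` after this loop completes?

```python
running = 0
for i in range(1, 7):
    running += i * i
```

Let's trace through this code step by step.

Initialize: running = 0
Entering loop: for i in range(1, 7):
After iteration 1: i = 1, running = 1
After iteration 2: i = 2, running = 5
After iteration 3: i = 3, running = 14
After iteration 4: i = 4, running = 30
After iteration 5: i = 5, running = 55
After iteration 6: i = 6, running = 91
Loop ends.

Final answer: 91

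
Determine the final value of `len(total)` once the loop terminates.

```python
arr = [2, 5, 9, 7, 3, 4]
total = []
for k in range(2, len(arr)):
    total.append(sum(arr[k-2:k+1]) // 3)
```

Let's trace through this code step by step.

Initialize: arr = [2, 5, 9, 7, 3, 4]
Initialize: total = []
Entering loop: for k in range(2, len(arr)):
After iteration 1: k = 2, total = [5]
After iteration 2: k = 3, total = [5, 7]
After iteration 3: k = 4, total = [5, 7, 6]
After iteration 4: k = 5, total = [5, 7, 6, 4]
Loop ends.
len(total) = 4

Final answer: 4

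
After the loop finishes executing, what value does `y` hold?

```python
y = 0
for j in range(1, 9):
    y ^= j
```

Let's trace through this code step by step.

Initialize: y = 0
Entering loop: for j in range(1, 9):
After iteration 1: j = 1, y = 1
After iteration 2: j = 2, y = 3
After iteration 3: j = 3, y = 0
After iteration 4: j = 4, y = 4
After iteration 5: j = 5, y = 1
After iteration 6: j = 6, y = 7
After iteration 7: j = 7, y = 0
After iteration 8: j = 8, y = 8
Loop ends.

Final answer: 8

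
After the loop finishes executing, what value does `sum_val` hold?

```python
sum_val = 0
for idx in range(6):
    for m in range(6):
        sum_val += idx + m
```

Let's trace through this code step by step.

Initialize: sum_val = 0
Entering loop: for idx in range(6):
After iteration 1: idx = 0, sum_val = 15
After iteration 2: idx = 1, sum_val = 36
After iteration 3: idx = 2, sum_val = 63
After iteration 4: idx = 3, sum_val = 96
After iteration 5: idx = 4, sum_val = 135
After iteration 6: idx = 5, sum_val = 180
Loop ends.

Final answer: 180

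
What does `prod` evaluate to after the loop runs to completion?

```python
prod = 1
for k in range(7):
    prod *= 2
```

Let's trace through this code step by step.

Initialize: prod = 1
Entering loop: for k in range(7):
After iteration 1: k = 0, prod = 2
After iteration 2: k = 1, prod = 4
After iteration 3: k = 2, prod = 8
After iteration 4: k = 3, prod = 16
After iteration 5: k = 4, prod = 32
After iteration 6: k = 5, prod = 64
After iteration 7: k = 6, prod = 128
Loop ends.

Final answer: 128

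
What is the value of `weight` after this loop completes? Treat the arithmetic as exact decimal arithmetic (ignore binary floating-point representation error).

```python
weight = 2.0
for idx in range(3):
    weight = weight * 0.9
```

Let's trace through this code step by step.

Initialize: weight = 2.0
Entering loop: for idx in range(3):
After iteration 1: idx = 0, weight = 1.8
After iteration 2: idx = 1, weight = 1.62
After iteration 3: idx = 2, weight = 1.458
Loop ends.

Final answer: 1.458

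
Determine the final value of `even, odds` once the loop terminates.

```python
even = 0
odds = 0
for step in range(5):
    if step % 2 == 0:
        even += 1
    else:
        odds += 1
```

Let's trace through this code step by step.

Initialize: even = 0
Initialize: odds = 0
Entering loop: for step in range(5):
After iteration 1: step = 0, even = 1, odds = 0
After iteration 2: step = 1, even = 1, odds = 1
After iteration 3: step = 2, even = 2, odds = 1
After iteration 4: step = 3, even = 2, odds = 2
After iteration 5: step = 4, even = 3, odds = 2
Loop ends.

Final answer: 3, 2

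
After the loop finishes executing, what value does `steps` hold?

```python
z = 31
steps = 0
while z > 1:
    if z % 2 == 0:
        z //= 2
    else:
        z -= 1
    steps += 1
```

Let's trace through this code step by step.

Initialize: z = 31
Initialize: steps = 0
Entering loop: while z > 1:
After iteration 1: z = 30, steps = 1
After iteration 2: z = 15, steps = 2
After iteration 3: z = 14, steps = 3
After iteration 4: z = 7, steps = 4
After iteration 5: z = 6, steps = 5
After iteration 6: z = 3, steps = 6
After iteration 7: z = 2, steps = 7
After iteration 8: z = 1, steps = 8
Loop ends.

Final answer: 8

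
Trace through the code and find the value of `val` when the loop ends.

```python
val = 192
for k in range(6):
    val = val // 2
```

Let's trace through this code step by step.

Initialize: val = 192
Entering loop: for k in range(6):
After iteration 1: k = 0, val = 96
After iteration 2: k = 1, val = 48
After iteration 3: k = 2, val = 24
After iteration 4: k = 3, val = 12
After iteration 5: k = 4, val = 6
After iteration 6: k = 5, val = 3
Loop ends.

Final answer: 3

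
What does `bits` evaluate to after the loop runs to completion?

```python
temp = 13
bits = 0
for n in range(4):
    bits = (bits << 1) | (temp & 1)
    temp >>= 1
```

Let's trace through this code step by step.

Initialize: temp = 13
Initialize: bits = 0
Entering loop: for n in range(4):
After iteration 1: n = 0, temp = 6, bits = 1
After iteration 2: n = 1, temp = 3, bits = 2
After iteration 3: n = 2, temp = 1, bits = 5
After iteration 4: n = 3, temp = 0, bits = 11
Loop ends.

Final answer: 11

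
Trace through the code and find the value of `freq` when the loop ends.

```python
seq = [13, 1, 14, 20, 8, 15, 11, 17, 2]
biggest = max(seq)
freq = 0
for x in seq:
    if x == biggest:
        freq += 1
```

Let's trace through this code step by step.

Initialize: seq = [13, 1, 14, 20, 8, 15, 11, 17, 2]
Initialize: biggest = 20
Initialize: freq = 0
Entering loop: for x in seq:
After iteration 1: x = 13, freq = 0
After iteration 2: x = 1, freq = 0
After iteration 3: x = 14, freq = 0
After iteration 4: x = 20, freq = 1
After iteration 5: x = 8, freq = 1
After iteration 6: x = 15, freq = 1
After iteration 7: x = 11, freq = 1
After iteration 8: x = 17, freq = 1
After iteration 9: x = 2, freq = 1
Loop ends.

Final answer: 1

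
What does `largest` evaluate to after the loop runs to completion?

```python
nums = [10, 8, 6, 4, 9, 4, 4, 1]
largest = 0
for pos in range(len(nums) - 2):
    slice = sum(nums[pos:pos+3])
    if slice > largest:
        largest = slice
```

Let's trace through this code step by step.

Initialize: nums = [10, 8, 6, 4, 9, 4, 4, 1]
Initialize: largest = 0
Entering loop: for pos in range(len(nums) - 2):
After iteration 1: pos = 0, largest = 24, slice = 24
After iteration 2: pos = 1, largest = 24, slice = 18
After iteration 3: pos = 2, largest = 24, slice = 19
After iteration 4: pos = 3, largest = 24, slice = 17
After iteration 5: pos = 4, largest = 24, slice = 17
After iteration 6: pos = 5, largest = 24, slice = 9
Loop ends.

Final answer: 24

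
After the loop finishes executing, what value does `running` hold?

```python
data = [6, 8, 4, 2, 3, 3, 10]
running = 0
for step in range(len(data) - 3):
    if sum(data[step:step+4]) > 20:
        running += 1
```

Let's trace through this code step by step.

Initialize: data = [6, 8, 4, 2, 3, 3, 10]
Initialize: running = 0
Entering loop: for step in range(len(data) - 3):
After iteration 1: step = 0, running = 0
After iteration 2: step = 1, running = 0
After iteration 3: step = 2, running = 0
After iteration 4: step = 3, running = 0
Loop ends.

Final answer: 0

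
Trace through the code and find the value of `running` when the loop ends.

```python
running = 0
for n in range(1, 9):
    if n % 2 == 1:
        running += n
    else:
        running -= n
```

Let's trace through this code step by step.

Initialize: running = 0
Entering loop: for n in range(1, 9):
After iteration 1: n = 1, running = 1
After iteration 2: n = 2, running = -1
After iteration 3: n = 3, running = 2
After iteration 4: n = 4, running = -2
After iteration 5: n = 5, running = 3
After iteration 6: n = 6, running = -3
After iteration 7: n = 7, running = 4
After iteration 8: n = 8, running = -4
Loop ends.

Final answer: -4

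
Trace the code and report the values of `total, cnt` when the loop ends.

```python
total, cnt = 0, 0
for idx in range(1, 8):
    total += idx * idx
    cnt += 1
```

Let's trace through this code step by step.

Initialize: total = 0
Initialize: cnt = 0
Entering loop: for idx in range(1, 8):
After iteration 1: idx = 1, total = 1, cnt = 1
After iteration 2: idx = 2, total = 5, cnt = 2
After iteration 3: idx = 3, total = 14, cnt = 3
After iteration 4: idx = 4, total = 30, cnt = 4
After iteration 5: idx = 5, total = 55, cnt = 5
After iteration 6: idx = 6, total = 91, cnt = 6
After iteration 7: idx = 7, total = 140, cnt = 7
Loop ends.

Final answer: 140, 7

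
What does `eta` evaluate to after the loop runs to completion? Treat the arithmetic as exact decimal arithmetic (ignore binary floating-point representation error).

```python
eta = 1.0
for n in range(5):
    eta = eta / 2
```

Let's trace through this code step by step.

Initialize: eta = 1.0
Entering loop: for n in range(5):
After iteration 1: n = 0, eta = 0.5
After iteration 2: n = 1, eta = 0.25
After iteration 3: n = 2, eta = 0.125
After iteration 4: n = 3, eta = 0.0625
After iteration 5: n = 4, eta = 0.03125
Loop ends.

Final answer: 0.03125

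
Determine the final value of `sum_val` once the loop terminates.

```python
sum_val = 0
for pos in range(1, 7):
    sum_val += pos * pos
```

Let's trace through this code step by step.

Initialize: sum_val = 0
Entering loop: for pos in range(1, 7):
After iteration 1: pos = 1, sum_val = 1
After iteration 2: pos = 2, sum_val = 5
After iteration 3: pos = 3, sum_val = 14
After iteration 4: pos = 4, sum_val = 30
After iteration 5: pos = 5, sum_val = 55
After iteration 6: pos = 6, sum_val = 91
Loop ends.

Final answer: 91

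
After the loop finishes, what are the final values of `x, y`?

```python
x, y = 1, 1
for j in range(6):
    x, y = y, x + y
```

Let's trace through this code step by step.

Initialize: x = 1
Initialize: y = 1
Entering loop: for j in range(6):
After iteration 1: j = 0, x = 1, y = 2
After iteration 2: j = 1, x = 2, y = 3
After iteration 3: j = 2, x = 3, y = 5
After iteration 4: j = 3, x = 5, y = 8
After iteration 5: j = 4, x = 8, y = 13
After iteration 6: j = 5, x = 13, y = 21
Loop ends.

Final answer: 13, 21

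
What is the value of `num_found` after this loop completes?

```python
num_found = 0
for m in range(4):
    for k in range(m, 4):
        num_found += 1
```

Let's trace through this code step by step.

Initialize: num_found = 0
Entering loop: for m in range(4):
After iteration 1: m = 0, num_found = 4
After iteration 2: m = 1, num_found = 7
After iteration 3: m = 2, num_found = 9
After iteration 4: m = 3, num_found = 10
Loop ends.

Final answer: 10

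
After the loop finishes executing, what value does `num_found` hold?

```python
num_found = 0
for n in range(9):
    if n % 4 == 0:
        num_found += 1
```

Let's trace through this code step by step.

Initialize: num_found = 0
Entering loop: for n in range(9):
After iteration 1: n = 0, num_found = 1
After iteration 2: n = 1, num_found = 1
After iteration 3: n = 2, num_found = 1
After iteration 4: n = 3, num_found = 1
After iteration 5: n = 4, num_found = 2
After iteration 6: n = 5, num_found = 2
After iteration 7: n = 6, num_found = 2
After iteration 8: n = 7, num_found = 2
After iteration 9: n = 8, num_found = 3
Loop ends.

Final answer: 3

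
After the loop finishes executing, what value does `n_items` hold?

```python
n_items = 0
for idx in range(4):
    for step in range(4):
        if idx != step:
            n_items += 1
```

Let's trace through this code step by step.

Initialize: n_items = 0
Entering loop: for idx in range(4):
After iteration 1: idx = 0, n_items = 3
After iteration 2: idx = 1, n_items = 6
After iteration 3: idx = 2, n_items = 9
After iteration 4: idx = 3, n_items = 12
Loop ends.

Final answer: 12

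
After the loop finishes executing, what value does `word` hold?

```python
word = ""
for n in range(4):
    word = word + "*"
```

Let's trace through this code step by step.

Initialize: word = ''
Entering loop: for n in range(4):
After iteration 1: n = 0, word = '*'
After iteration 2: n = 1, word = '**'
After iteration 3: n = 2, word = '***'
After iteration 4: n = 3, word = '****'
Loop ends.

Final answer: '****'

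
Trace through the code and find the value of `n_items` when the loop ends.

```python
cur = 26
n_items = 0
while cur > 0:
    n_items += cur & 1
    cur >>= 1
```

Let's trace through this code step by step.

Initialize: cur = 26
Initialize: n_items = 0
Entering loop: while cur > 0:
After iteration 1: cur = 13, n_items = 0
After iteration 2: cur = 6, n_items = 1
After iteration 3: cur = 3, n_items = 1
After iteration 4: cur = 1, n_items = 2
After iteration 5: cur = 0, n_items = 3
Loop ends.

Final answer: 3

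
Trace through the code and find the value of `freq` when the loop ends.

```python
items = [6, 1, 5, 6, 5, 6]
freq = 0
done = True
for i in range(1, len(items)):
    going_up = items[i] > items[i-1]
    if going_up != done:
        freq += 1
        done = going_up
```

Let's trace through this code step by step.

Initialize: items = [6, 1, 5, 6, 5, 6]
Initialize: freq = 0
Initialize: done = True
Entering loop: for i in range(1, len(items)):
After iteration 1: i = 1, freq = 1, done = False, going_up = False
After iteration 2: i = 2, freq = 2, done = True, going_up = True
After iteration 3: i = 3, freq = 2, done = True, going_up = True
After iteration 4: i = 4, freq = 3, done = False, going_up = False
After iteration 5: i = 5, freq = 4, done = True, going_up = True
Loop ends.

Final answer: 4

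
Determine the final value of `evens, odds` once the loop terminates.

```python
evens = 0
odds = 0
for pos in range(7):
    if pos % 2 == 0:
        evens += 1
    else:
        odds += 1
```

Let's trace through this code step by step.

Initialize: evens = 0
Initialize: odds = 0
Entering loop: for pos in range(7):
After iteration 1: pos = 0, evens = 1, odds = 0
After iteration 2: pos = 1, evens = 1, odds = 1
After iteration 3: pos = 2, evens = 2, odds = 1
After iteration 4: pos = 3, evens = 2, odds = 2
After iteration 5: pos = 4, evens = 3, odds = 2
After iteration 6: pos = 5, evens = 3, odds = 3
After iteration 7: pos = 6, evens = 4, odds = 3
Loop ends.

Final answer: 4, 3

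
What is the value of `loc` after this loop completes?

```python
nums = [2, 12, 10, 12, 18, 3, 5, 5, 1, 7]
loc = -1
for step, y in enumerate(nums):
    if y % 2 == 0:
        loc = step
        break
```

Let's trace through this code step by step.

Initialize: nums = [2, 12, 10, 12, 18, 3, 5, 5, 1, 7]
Initialize: loc = -1
Entering loop: for step, y in enumerate(nums):
After iteration 1: step = 0, y = 2, loc = 0
Loop ends.

Final answer: 0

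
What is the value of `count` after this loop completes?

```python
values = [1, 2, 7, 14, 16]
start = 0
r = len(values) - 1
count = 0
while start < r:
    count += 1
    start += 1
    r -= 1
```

Let's trace through this code step by step.

Initialize: values = [1, 2, 7, 14, 16]
Initialize: start = 0
Initialize: r = 4
Initialize: count = 0
Entering loop: while start < r:
After iteration 1: start = 1, r = 3, count = 1
After iteration 2: start = 2, r = 2, count = 2
Loop ends.

Final answer: 2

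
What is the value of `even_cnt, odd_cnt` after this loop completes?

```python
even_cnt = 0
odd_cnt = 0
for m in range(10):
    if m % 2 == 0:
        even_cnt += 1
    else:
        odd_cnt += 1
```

Let's trace through this code step by step.

Initialize: even_cnt = 0
Initialize: odd_cnt = 0
Entering loop: for m in range(10):
After iteration 1: m = 0, even_cnt = 1, odd_cnt = 0
After iteration 2: m = 1, even_cnt = 1, odd_cnt = 1
After iteration 3: m = 2, even_cnt = 2, odd_cnt = 1
After iteration 4: m = 3, even_cnt = 2, odd_cnt = 2
After iteration 5: m = 4, even_cnt = 3, odd_cnt = 2
After iteration 6: m = 5, even_cnt = 3, odd_cnt = 3
After iteration 7: m = 6, even_cnt = 4, odd_cnt = 3
After iteration 8: m = 7, even_cnt = 4, odd_cnt = 4
After iteration 9: m = 8, even_cnt = 5, odd_cnt = 4
After iteration 10: m = 9, even_cnt = 5, odd_cnt = 5
Loop ends.

Final answer: 5, 5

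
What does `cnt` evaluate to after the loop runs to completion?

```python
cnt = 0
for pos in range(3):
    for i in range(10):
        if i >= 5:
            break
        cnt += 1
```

Let's trace through this code step by step.

Initialize: cnt = 0
Entering loop: for pos in range(3):
After iteration 1: pos = 0, cnt = 5
After iteration 2: pos = 1, cnt = 10
After iteration 3: pos = 2, cnt = 15
Loop ends.

Final answer: 15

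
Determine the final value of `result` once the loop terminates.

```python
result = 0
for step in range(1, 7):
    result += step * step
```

Let's trace through this code step by step.

Initialize: result = 0
Entering loop: for step in range(1, 7):
After iteration 1: step = 1, result = 1
After iteration 2: step = 2, result = 5
After iteration 3: step = 3, result = 14
After iteration 4: step = 4, result = 30
After iteration 5: step = 5, result = 55
After iteration 6: step = 6, result = 91
Loop ends.

Final answer: 91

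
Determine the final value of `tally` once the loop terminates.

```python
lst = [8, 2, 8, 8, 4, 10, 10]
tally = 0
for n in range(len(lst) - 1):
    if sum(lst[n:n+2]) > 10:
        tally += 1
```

Let's trace through this code step by step.

Initialize: lst = [8, 2, 8, 8, 4, 10, 10]
Initialize: tally = 0
Entering loop: for n in range(len(lst) - 1):
After iteration 1: n = 0, tally = 0
After iteration 2: n = 1, tally = 0
After iteration 3: n = 2, tally = 1
After iteration 4: n = 3, tally = 2
After iteration 5: n = 4, tally = 3
After iteration 6: n = 5, tally = 4
Loop ends.

Final answer: 4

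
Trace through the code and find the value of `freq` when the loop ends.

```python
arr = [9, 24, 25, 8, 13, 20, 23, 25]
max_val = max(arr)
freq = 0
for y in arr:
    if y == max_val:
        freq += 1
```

Let's trace through this code step by step.

Initialize: arr = [9, 24, 25, 8, 13, 20, 23, 25]
Initialize: max_val = 25
Initialize: freq = 0
Entering loop: for y in arr:
After iteration 1: y = 9, freq = 0
After iteration 2: y = 24, freq = 0
After iteration 3: y = 25, freq = 1
After iteration 4: y = 8, freq = 1
After iteration 5: y = 13, freq = 1
After iteration 6: y = 20, freq = 1
After iteration 7: y = 23, freq = 1
After iteration 8: y = 25, freq = 2
Loop ends.

Final answer: 2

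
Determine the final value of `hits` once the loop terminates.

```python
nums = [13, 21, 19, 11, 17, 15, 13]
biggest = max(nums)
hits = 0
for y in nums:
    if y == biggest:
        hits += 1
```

Let's trace through this code step by step.

Initialize: nums = [13, 21, 19, 11, 17, 15, 13]
Initialize: biggest = 21
Initialize: hits = 0
Entering loop: for y in nums:
After iteration 1: y = 13, hits = 0
After iteration 2: y = 21, hits = 1
After iteration 3: y = 19, hits = 1
After iteration 4: y = 11, hits = 1
After iteration 5: y = 17, hits = 1
After iteration 6: y = 15, hits = 1
After iteration 7: y = 13, hits = 1
Loop ends.

Final answer: 1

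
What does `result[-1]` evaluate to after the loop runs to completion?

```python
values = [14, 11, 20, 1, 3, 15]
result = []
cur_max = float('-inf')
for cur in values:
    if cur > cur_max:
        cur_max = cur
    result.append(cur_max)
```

Let's trace through this code step by step.

Initialize: values = [14, 11, 20, 1, 3, 15]
Initialize: result = []
Initialize: cur_max = -inf
Entering loop: for cur in values:
After iteration 1: cur = 14, result = [14], cur_max = 14
After iteration 2: cur = 11, result = [14, 14], cur_max = 14
After iteration 3: cur = 20, result = [14, 14, 20], cur_max = 20
After iteration 4: cur = 1, result = [14, 14, 20, 20], cur_max = 20
After iteration 5: cur = 3, result = [14, 14, 20, 20, 20], cur_max = 20
After iteration 6: cur = 15, result = [14, 14, 20, 20, 20, 20], cur_max = 20
Loop ends.
result[-1] = 20

Final answer: 20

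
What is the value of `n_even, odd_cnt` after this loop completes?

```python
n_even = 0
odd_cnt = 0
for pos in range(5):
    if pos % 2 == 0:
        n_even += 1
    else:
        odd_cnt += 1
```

Let's trace through this code step by step.

Initialize: n_even = 0
Initialize: odd_cnt = 0
Entering loop: for pos in range(5):
After iteration 1: pos = 0, n_even = 1, odd_cnt = 0
After iteration 2: pos = 1, n_even = 1, odd_cnt = 1
After iteration 3: pos = 2, n_even = 2, odd_cnt = 1
After iteration 4: pos = 3, n_even = 2, odd_cnt = 2
After iteration 5: pos = 4, n_even = 3, odd_cnt = 2
Loop ends.

Final answer: 3, 2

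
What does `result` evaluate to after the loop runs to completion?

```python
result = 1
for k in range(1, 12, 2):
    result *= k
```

Let's trace through this code step by step.

Initialize: result = 1
Entering loop: for k in range(1, 12, 2):
After iteration 1: k = 1, result = 1
After iteration 2: k = 3, result = 3
After iteration 3: k = 5, result = 15
After iteration 4: k = 7, result = 105
After iteration 5: k = 9, result = 945
After iteration 6: k = 11, result = 10395
Loop ends.

Final answer: 10395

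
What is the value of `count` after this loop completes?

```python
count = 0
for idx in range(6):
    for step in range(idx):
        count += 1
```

Let's trace through this code step by step.

Initialize: count = 0
Entering loop: for idx in range(6):
After iteration 1: idx = 0, count = 0
After iteration 2: idx = 1, count = 1, step = 0
After iteration 3: idx = 2, count = 3, step = 1
After iteration 4: idx = 3, count = 6, step = 2
After iteration 5: idx = 4, count = 10, step = 3
After iteration 6: idx = 5, count = 15, step = 4
Loop ends.

Final answer: 15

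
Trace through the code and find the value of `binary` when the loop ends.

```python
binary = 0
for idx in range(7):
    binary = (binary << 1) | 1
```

Let's trace through this code step by step.

Initialize: binary = 0
Entering loop: for idx in range(7):
After iteration 1: idx = 0, binary = 1
After iteration 2: idx = 1, binary = 3
After iteration 3: idx = 2, binary = 7
After iteration 4: idx = 3, binary = 15
After iteration 5: idx = 4, binary = 31
After iteration 6: idx = 5, binary = 63
After iteration 7: idx = 6, binary = 127
Loop ends.

Final answer: 127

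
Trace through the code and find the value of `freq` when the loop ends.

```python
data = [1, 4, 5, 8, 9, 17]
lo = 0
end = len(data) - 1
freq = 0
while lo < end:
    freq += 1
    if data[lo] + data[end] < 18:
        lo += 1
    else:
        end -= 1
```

Let's trace through this code step by step.

Initialize: data = [1, 4, 5, 8, 9, 17]
Initialize: lo = 0
Initialize: end = 5
Initialize: freq = 0
Entering loop: while lo < end:
After iteration 1: lo = 0, end = 4, freq = 1
After iteration 2: lo = 1, end = 4, freq = 2
After iteration 3: lo = 2, end = 4, freq = 3
After iteration 4: lo = 3, end = 4, freq = 4
After iteration 5: lo = 4, end = 4, freq = 5
Loop ends.

Final answer: 5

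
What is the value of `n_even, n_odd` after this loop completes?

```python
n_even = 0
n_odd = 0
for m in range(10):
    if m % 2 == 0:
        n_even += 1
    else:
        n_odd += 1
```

Let's trace through this code step by step.

Initialize: n_even = 0
Initialize: n_odd = 0
Entering loop: for m in range(10):
After iteration 1: m = 0, n_even = 1, n_odd = 0
After iteration 2: m = 1, n_even = 1, n_odd = 1
After iteration 3: m = 2, n_even = 2, n_odd = 1
After iteration 4: m = 3, n_even = 2, n_odd = 2
After iteration 5: m = 4, n_even = 3, n_odd = 2
After iteration 6: m = 5, n_even = 3, n_odd = 3
After iteration 7: m = 6, n_even = 4, n_odd = 3
After iteration 8: m = 7, n_even = 4, n_odd = 4
After iteration 9: m = 8, n_even = 5, n_odd = 4
After iteration 10: m = 9, n_even = 5, n_odd = 5
Loop ends.

Final answer: 5, 5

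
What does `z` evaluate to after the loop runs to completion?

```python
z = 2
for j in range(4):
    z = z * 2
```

Let's trace through this code step by step.

Initialize: z = 2
Entering loop: for j in range(4):
After iteration 1: j = 0, z = 4
After iteration 2: j = 1, z = 8
After iteration 3: j = 2, z = 16
After iteration 4: j = 3, z = 32
Loop ends.

Final answer: 32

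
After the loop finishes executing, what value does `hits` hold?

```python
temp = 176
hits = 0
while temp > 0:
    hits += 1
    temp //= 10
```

Let's trace through this code step by step.

Initialize: temp = 176
Initialize: hits = 0
Entering loop: while temp > 0:
After iteration 1: temp = 17, hits = 1
After iteration 2: temp = 1, hits = 2
After iteration 3: temp = 0, hits = 3
Loop ends.

Final answer: 3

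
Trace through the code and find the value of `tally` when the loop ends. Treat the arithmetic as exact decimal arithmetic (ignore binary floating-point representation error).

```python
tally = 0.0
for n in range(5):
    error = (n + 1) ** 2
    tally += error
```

Let's trace through this code step by step.

Initialize: tally = 0.0
Entering loop: for n in range(5):
After iteration 1: n = 0, tally = 1.0, error = 1
After iteration 2: n = 1, tally = 5.0, error = 4
After iteration 3: n = 2, tally = 14.0, error = 9
After iteration 4: n = 3, tally = 30.0, error = 16
After iteration 5: n = 4, tally = 55.0, error = 25
Loop ends.

Final answer: 55.0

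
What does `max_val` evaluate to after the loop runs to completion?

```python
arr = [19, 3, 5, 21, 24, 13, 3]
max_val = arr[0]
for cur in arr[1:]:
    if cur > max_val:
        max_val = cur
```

Let's trace through this code step by step.

Initialize: arr = [19, 3, 5, 21, 24, 13, 3]
Initialize: max_val = 19
Entering loop: for cur in arr[1:]:
After iteration 1: cur = 3, max_val = 19
After iteration 2: cur = 5, max_val = 19
After iteration 3: cur = 21, max_val = 21
After iteration 4: cur = 24, max_val = 24
After iteration 5: cur = 13, max_val = 24
After iteration 6: cur = 3, max_val = 24
Loop ends.

Final answer: 24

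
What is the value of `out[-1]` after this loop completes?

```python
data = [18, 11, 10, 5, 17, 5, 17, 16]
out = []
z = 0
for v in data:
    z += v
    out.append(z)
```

Let's trace through this code step by step.

Initialize: data = [18, 11, 10, 5, 17, 5, 17, 16]
Initialize: out = []
Initialize: z = 0
Entering loop: for v in data:
After iteration 1: v = 18, out = [18], z = 18
After iteration 2: v = 11, out = [18, 29], z = 29
After iteration 3: v = 10, out = [18, 29, 39], z = 39
After iteration 4: v = 5, out = [18, 29, 39, 44], z = 44
After iteration 5: v = 17, out = [18, 29, 39, 44, 61], z = 61
After iteration 6: v = 5, out = [18, 29, 39, 44, 61, 66], z = 66
After iteration 7: v = 17, out = [18, 29, 39, 44, 61, 66, 83], z = 83
After iteration 8: v = 16, out = [18, 29, 39, 44, 61, 66, 83, 99], z = 99
Loop ends.
out[-1] = 99

Final answer: 99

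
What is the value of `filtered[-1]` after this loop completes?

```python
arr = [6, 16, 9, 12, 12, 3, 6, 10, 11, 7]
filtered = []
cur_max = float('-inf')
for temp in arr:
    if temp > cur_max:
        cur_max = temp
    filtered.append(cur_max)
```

Let's trace through this code step by step.

Initialize: arr = [6, 16, 9, 12, 12, 3, 6, 10, 11, 7]
Initialize: filtered = []
Initialize: cur_max = -inf
Entering loop: for temp in arr:
After iteration 1: temp = 6, filtered = [6], cur_max = 6
After iteration 2: temp = 16, filtered = [6, 16], cur_max = 16
After iteration 3: temp = 9, filtered = [6, 16, 16], cur_max = 16
After iteration 4: temp = 12, filtered = [6, 16, 16, 16], cur_max = 16
After iteration 5: temp = 12, filtered = [6, 16, 16, 16, 16], cur_max = 16
After iteration 6: temp = 3, filtered = [6, 16, 16, 16, 16, 16], cur_max = 16
After iteration 7: temp = 6, filtered = [6, 16, 16, 16, 16, 16, 16], cur_max = 16
After iteration 8: temp = 10, filtered = [6, 16, 16, 16, 16, 16, 16, 16], cur_max = 16
After iteration 9: temp = 11, filtered = [6, 16, 16, 16, 16, 16, 16, 16, 16], cur_max = 16
After iteration 10: temp = 7, filtered = [6, 16, 16, 16, 16, 16, 16, 16, 16, 16], cur_max = 16
Loop ends.
filtered[-1] = 16

Final answer: 16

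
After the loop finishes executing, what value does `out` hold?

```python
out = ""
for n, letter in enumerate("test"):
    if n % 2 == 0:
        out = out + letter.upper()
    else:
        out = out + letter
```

Let's trace through this code step by step.

Initialize: out = ''
Entering loop: for n, letter in enumerate("test"):
After iteration 1: n = 0, letter = 't', out = 'T'
After iteration 2: n = 1, letter = 'e', out = 'Te'
After iteration 3: n = 2, letter = 's', out = 'TeS'
After iteration 4: n = 3, letter = 't', out = 'TeSt'
Loop ends.

Final answer: 'TeSt'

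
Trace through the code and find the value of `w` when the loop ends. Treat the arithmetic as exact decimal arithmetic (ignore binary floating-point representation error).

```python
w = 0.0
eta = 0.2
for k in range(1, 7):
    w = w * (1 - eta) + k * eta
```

Let's trace through this code step by step.

Initialize: w = 0.0
Initialize: eta = 0.2
Entering loop: for k in range(1, 7):
After iteration 1: k = 1, w = 0.2
After iteration 2: k = 2, w = 0.56
After iteration 3: k = 3, w = 1.048
After iteration 4: k = 4, w = 1.6384
After iteration 5: k = 5, w = 2.31072
After iteration 6: k = 6, w = 3.048576
Loop ends.

Final answer: 3.048576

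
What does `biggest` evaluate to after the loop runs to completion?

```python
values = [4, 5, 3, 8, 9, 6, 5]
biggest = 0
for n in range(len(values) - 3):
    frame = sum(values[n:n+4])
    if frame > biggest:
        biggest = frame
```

Let's trace through this code step by step.

Initialize: values = [4, 5, 3, 8, 9, 6, 5]
Initialize: biggest = 0
Entering loop: for n in range(len(values) - 3):
After iteration 1: n = 0, biggest = 20, frame = 20
After iteration 2: n = 1, biggest = 25, frame = 25
After iteration 3: n = 2, biggest = 26, frame = 26
After iteration 4: n = 3, biggest = 28, frame = 28
Loop ends.

Final answer: 28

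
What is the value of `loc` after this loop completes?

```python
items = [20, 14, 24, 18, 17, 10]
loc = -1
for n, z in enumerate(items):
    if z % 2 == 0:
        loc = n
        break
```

Let's trace through this code step by step.

Initialize: items = [20, 14, 24, 18, 17, 10]
Initialize: loc = -1
Entering loop: for n, z in enumerate(items):
After iteration 1: n = 0, z = 20, loc = 0
Loop ends.

Final answer: 0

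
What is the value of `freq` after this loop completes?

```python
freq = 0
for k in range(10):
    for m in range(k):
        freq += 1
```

Let's trace through this code step by step.

Initialize: freq = 0
Entering loop: for k in range(10):
After iteration 1: k = 0, freq = 0
After iteration 2: k = 1, freq = 1, m = 0
After iteration 3: k = 2, freq = 3, m = 1
After iteration 4: k = 3, freq = 6, m = 2
After iteration 5: k = 4, freq = 10, m = 3
After iteration 6: k = 5, freq = 15, m = 4
After iteration 7: k = 6, freq = 21, m = 5
After iteration 8: k = 7, freq = 28, m = 6
After iteration 9: k = 8, freq = 36, m = 7
After iteration 10: k = 9, freq = 45, m = 8
Loop ends.

Final answer: 45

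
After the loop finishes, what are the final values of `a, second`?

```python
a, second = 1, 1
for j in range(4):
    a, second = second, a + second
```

Let's trace through this code step by step.

Initialize: a = 1
Initialize: second = 1
Entering loop: for j in range(4):
After iteration 1: j = 0, a = 1, second = 2
After iteration 2: j = 1, a = 2, second = 3
After iteration 3: j = 2, a = 3, second = 5
After iteration 4: j = 3, a = 5, second = 8
Loop ends.

Final answer: 5, 8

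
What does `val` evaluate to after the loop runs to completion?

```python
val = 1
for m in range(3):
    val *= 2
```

Let's trace through this code step by step.

Initialize: val = 1
Entering loop: for m in range(3):
After iteration 1: m = 0, val = 2
After iteration 2: m = 1, val = 4
After iteration 3: m = 2, val = 8
Loop ends.

Final answer: 8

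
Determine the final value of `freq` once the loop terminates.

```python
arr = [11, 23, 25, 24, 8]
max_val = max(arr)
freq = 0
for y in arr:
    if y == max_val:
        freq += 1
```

Let's trace through this code step by step.

Initialize: arr = [11, 23, 25, 24, 8]
Initialize: max_val = 25
Initialize: freq = 0
Entering loop: for y in arr:
After iteration 1: y = 11, freq = 0
After iteration 2: y = 23, freq = 0
After iteration 3: y = 25, freq = 1
After iteration 4: y = 24, freq = 1
After iteration 5: y = 8, freq = 1
Loop ends.

Final answer: 1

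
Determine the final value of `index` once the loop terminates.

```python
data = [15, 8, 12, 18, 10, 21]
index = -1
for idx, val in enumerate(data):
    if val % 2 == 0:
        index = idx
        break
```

Let's trace through this code step by step.

Initialize: data = [15, 8, 12, 18, 10, 21]
Initialize: index = -1
Entering loop: for idx, val in enumerate(data):
After iteration 1: idx = 0, val = 15, index = -1
After iteration 2: idx = 1, val = 8, index = 1
Loop ends.

Final answer: 1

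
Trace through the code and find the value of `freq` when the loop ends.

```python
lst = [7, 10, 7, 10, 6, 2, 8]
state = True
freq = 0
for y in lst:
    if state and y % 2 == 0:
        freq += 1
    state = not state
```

Let's trace through this code step by step.

Initialize: lst = [7, 10, 7, 10, 6, 2, 8]
Initialize: state = True
Initialize: freq = 0
Entering loop: for y in lst:
After iteration 1: y = 7, state = False, freq = 0
After iteration 2: y = 10, state = True, freq = 0
After iteration 3: y = 7, state = False, freq = 0
After iteration 4: y = 10, state = True, freq = 0
After iteration 5: y = 6, state = False, freq = 1
After iteration 6: y = 2, state = True, freq = 1
After iteration 7: y = 8, state = False, freq = 2
Loop ends.

Final answer: 2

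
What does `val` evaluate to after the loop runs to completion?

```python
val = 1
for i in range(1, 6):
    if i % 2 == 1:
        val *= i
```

Let's trace through this code step by step.

Initialize: val = 1
Entering loop: for i in range(1, 6):
After iteration 1: i = 1, val = 1
After iteration 2: i = 2, val = 1
After iteration 3: i = 3, val = 3
After iteration 4: i = 4, val = 3
After iteration 5: i = 5, val = 15
Loop ends.

Final answer: 15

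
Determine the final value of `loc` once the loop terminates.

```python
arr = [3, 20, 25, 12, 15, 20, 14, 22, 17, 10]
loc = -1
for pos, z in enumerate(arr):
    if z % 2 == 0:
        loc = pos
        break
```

Let's trace through this code step by step.

Initialize: arr = [3, 20, 25, 12, 15, 20, 14, 22, 17, 10]
Initialize: loc = -1
Entering loop: for pos, z in enumerate(arr):
After iteration 1: pos = 0, z = 3, loc = -1
After iteration 2: pos = 1, z = 20, loc = 1
Loop ends.

Final answer: 1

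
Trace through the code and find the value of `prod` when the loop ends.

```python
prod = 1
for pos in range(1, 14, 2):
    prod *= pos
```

Let's trace through this code step by step.

Initialize: prod = 1
Entering loop: for pos in range(1, 14, 2):
After iteration 1: pos = 1, prod = 1
After iteration 2: pos = 3, prod = 3
After iteration 3: pos = 5, prod = 15
After iteration 4: pos = 7, prod = 105
After iteration 5: pos = 9, prod = 945
After iteration 6: pos = 11, prod = 10395
After iteration 7: pos = 13, prod = 135135
Loop ends.

Final answer: 135135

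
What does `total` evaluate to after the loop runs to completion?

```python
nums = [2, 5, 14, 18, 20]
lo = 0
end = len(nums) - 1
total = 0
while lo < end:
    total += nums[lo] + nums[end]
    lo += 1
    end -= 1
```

Let's trace through this code step by step.

Initialize: nums = [2, 5, 14, 18, 20]
Initialize: lo = 0
Initialize: end = 4
Initialize: total = 0
Entering loop: while lo < end:
After iteration 1: lo = 1, end = 3, total = 22
After iteration 2: lo = 2, end = 2, total = 45
Loop ends.

Final answer: 45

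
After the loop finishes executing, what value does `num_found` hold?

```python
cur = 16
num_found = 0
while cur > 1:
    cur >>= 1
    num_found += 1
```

Let's trace through this code step by step.

Initialize: cur = 16
Initialize: num_found = 0
Entering loop: while cur > 1:
After iteration 1: cur = 8, num_found = 1
After iteration 2: cur = 4, num_found = 2
After iteration 3: cur = 2, num_found = 3
After iteration 4: cur = 1, num_found = 4
Loop ends.

Final answer: 4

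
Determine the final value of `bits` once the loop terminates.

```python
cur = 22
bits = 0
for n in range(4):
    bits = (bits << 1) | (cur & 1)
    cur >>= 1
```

Let's trace through this code step by step.

Initialize: cur = 22
Initialize: bits = 0
Entering loop: for n in range(4):
After iteration 1: n = 0, cur = 11, bits = 0
After iteration 2: n = 1, cur = 5, bits = 1
After iteration 3: n = 2, cur = 2, bits = 3
After iteration 4: n = 3, cur = 1, bits = 6
Loop ends.

Final answer: 6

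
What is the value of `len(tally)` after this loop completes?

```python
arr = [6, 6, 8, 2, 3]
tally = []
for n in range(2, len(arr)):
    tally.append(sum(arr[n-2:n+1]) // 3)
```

Let's trace through this code step by step.

Initialize: arr = [6, 6, 8, 2, 3]
Initialize: tally = []
Entering loop: for n in range(2, len(arr)):
After iteration 1: n = 2, tally = [6]
After iteration 2: n = 3, tally = [6, 5]
After iteration 3: n = 4, tally = [6, 5, 4]
Loop ends.
len(tally) = 3

Final answer: 3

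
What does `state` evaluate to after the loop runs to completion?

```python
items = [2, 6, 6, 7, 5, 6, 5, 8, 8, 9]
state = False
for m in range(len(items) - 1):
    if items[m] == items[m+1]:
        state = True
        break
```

Let's trace through this code step by step.

Initialize: items = [2, 6, 6, 7, 5, 6, 5, 8, 8, 9]
Initialize: state = False
Entering loop: for m in range(len(items) - 1):
After iteration 1: m = 0, state = False
After iteration 2: m = 1, state = True
Loop ends.

Final answer: True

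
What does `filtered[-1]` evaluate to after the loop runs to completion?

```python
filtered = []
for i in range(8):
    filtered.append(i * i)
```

Let's trace through this code step by step.

Initialize: filtered = []
Entering loop: for i in range(8):
After iteration 1: i = 0, filtered = [0]
After iteration 2: i = 1, filtered = [0, 1]
After iteration 3: i = 2, filtered = [0, 1, 4]
After iteration 4: i = 3, filtered = [0, 1, 4, 9]
After iteration 5: i = 4, filtered = [0, 1, 4, 9, 16]
After iteration 6: i = 5, filtered = [0, 1, 4, 9, 16, 25]
After iteration 7: i = 6, filtered = [0, 1, 4, 9, 16, 25, 36]
After iteration 8: i = 7, filtered = [0, 1, 4, 9, 16, 25, 36, 49]
Loop ends.
filtered[-1] = 49

Final answer: 49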